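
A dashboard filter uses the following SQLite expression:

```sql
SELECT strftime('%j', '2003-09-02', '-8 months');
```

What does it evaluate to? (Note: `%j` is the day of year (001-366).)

002

First apply '-8 months': 2003-09-02 → 2003-01-02.
Day-of-year for 2003-01-02: days since 2003-01-01 inclusive = 2, zero-padded to 002.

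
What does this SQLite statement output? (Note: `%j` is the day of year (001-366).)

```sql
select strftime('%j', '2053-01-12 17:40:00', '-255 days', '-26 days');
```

097

First apply '-255 days', '-26 days': 2053-01-12 17:40:00 → 2052-04-06 17:40:00.
Day-of-year for 2052-04-06: days since 2052-01-01 inclusive = 97, zero-padded to 097.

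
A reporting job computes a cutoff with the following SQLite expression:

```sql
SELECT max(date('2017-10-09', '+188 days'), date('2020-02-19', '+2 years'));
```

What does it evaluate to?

date('2017-10-09', '+188 days') → 2018-04-15.
date('2020-02-19', '+2 years') → 2022-02-19.
Later of the two is 2022-02-19.

2022-02-19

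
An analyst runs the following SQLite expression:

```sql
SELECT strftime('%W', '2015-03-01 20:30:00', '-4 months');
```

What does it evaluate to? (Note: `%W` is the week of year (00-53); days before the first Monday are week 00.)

43

First apply '-4 months': 2015-03-01 20:30:00 → 2014-11-01 20:30:00.
2014-11-01 is a Saturday. SQLite's %W counts Mondays since the year started; the result is 43.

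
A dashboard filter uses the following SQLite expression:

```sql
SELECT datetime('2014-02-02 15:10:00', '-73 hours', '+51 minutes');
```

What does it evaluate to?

2014-01-30 15:01:00

-73 hours from 2014-02-02 15:10:00 is 2014-01-30 14:10:00 (crosses midnight).
+51 minutes from 2014-01-30 14:10:00 is 2014-01-30 15:01:00.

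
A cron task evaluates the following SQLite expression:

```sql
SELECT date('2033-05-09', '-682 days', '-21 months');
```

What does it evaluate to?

Applying '-682 days' to 2033-05-09: counting 682 days back gives 2031-06-27.
Adding -21 months to 2031-06-27 gives 2029-09-27.

2029-09-27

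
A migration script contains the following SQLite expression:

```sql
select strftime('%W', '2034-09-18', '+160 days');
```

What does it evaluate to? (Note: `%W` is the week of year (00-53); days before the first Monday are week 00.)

08

First apply '+160 days': 2034-09-18 → 2035-02-25.
2035-02-25 is a Sunday. SQLite's %W counts Mondays since the year started; the result is 08.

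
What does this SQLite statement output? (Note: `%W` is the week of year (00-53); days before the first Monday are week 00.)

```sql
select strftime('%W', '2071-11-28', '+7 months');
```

26

First apply '+7 months': 2071-11-28 → 2072-06-28.
2072-06-28 is a Tuesday. SQLite's %W counts Mondays since the year started; the result is 26.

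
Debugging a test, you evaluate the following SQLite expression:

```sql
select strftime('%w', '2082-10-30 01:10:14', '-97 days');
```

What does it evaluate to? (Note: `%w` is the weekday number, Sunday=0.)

First apply '-97 days': 2082-10-30 01:10:14 → 2082-07-25 01:10:14.
2082-07-25 is a Saturday; with Sunday=0 that is 6.

6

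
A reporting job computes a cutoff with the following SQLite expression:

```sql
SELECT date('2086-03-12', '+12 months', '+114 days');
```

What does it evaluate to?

2087-07-04

Adding +12 months to 2086-03-12 gives 2087-03-12.
Applying '+114 days' to 2087-03-12: counting 114 days forward gives 2087-07-04.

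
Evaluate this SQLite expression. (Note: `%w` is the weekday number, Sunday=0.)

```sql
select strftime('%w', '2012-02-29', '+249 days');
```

First apply '+249 days': 2012-02-29 → 2012-11-04.
2012-11-04 is a Sunday; with Sunday=0 that is 0.

0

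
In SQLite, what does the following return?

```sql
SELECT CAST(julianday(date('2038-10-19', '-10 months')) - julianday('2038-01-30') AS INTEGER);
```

Adding -10 months to 2038-10-19 gives 2037-12-19.
12 days remain in December 2037 after the 19th (31 − 19).
Then 30 days into January 2038.
Total: 12 + 30 = 42.
The subtraction is earlier − later, so the result is −42 → -42.

-42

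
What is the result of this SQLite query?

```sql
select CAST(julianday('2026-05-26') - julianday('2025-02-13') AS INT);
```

467

15 days remain in February 2025 after the 13th (28 − 13).
Full months from March 2025 through April 2026 contribute their day counts.
Then 26 days into May 2026.
Total: 15 + 31 + 30 + 31 + 30 + 31 + 31 + 30 + 31 + 30 + 31 + 31 + 28 + 31 + 30 + 26 = 467.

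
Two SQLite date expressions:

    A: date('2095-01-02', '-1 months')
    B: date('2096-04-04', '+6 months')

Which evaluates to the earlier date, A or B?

A = 2094-12-02.
B = 2096-10-04.
A is earlier.

A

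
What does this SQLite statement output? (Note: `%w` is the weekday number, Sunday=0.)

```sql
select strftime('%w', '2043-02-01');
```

2043-02-01 is a Sunday; with Sunday=0 that is 0.

0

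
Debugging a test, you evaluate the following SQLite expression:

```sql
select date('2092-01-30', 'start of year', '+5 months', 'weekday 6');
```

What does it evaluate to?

2092-06-07

`start of year` rewinds 2092-01-30 to 2092-01-01.
Adding +5 months to 2092-01-01 gives 2092-06-01.
`weekday 6` advances to the next Saturday; 2092-06-01 is a Sunday, so it moves forward to 2092-06-07.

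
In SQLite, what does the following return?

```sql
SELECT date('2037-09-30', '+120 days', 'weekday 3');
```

2038-02-03

Applying '+120 days' to 2037-09-30: counting 120 days forward gives 2038-01-28.
`weekday 3` advances to the next Wednesday; 2038-01-28 is a Thursday, so it moves forward to 2038-02-03.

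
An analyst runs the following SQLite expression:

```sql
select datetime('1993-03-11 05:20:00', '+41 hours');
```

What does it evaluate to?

+41 hours from 1993-03-11 05:20:00 is 1993-03-12 22:20:00 (crosses midnight).

1993-03-12 22:20:00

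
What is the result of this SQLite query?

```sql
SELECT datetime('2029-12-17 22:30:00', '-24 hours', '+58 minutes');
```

-24 hours from 2029-12-17 22:30:00 is 2029-12-16 22:30:00 (crosses midnight).
+58 minutes from 2029-12-16 22:30:00 is 2029-12-16 23:28:00.

2029-12-16 23:28:00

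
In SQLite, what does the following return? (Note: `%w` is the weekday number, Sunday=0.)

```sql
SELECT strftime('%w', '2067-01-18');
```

2067-01-18 is a Tuesday; with Sunday=0 that is 2.

2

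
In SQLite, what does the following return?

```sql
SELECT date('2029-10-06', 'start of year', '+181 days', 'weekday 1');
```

2029-07-02

`start of year` rewinds 2029-10-06 to 2029-01-01.
Applying '+181 days' to 2029-01-01: counting 181 days forward gives 2029-07-01.
`weekday 1` advances to the next Monday; 2029-07-01 is a Sunday, so it moves forward to 2029-07-02.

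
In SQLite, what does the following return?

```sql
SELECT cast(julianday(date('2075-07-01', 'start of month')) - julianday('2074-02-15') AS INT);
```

`start of month` rewinds 2075-07-01 to 2075-07-01.
13 days remain in February 2074 after the 15th (28 − 15).
Full months from March 2074 through June 2075 contribute their day counts.
Then 1 day into July 2075.
Total: 13 + 31 + 30 + 31 + 30 + 31 + 31 + 30 + 31 + 30 + 31 + 31 + 28 + 31 + 30 + 31 + 30 + 1 = 501.

501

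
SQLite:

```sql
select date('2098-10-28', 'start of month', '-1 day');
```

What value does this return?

2098-09-30

`start of month` rewinds 2098-10-28 to 2098-10-01.
Going back 1 day from 2098-10-01 reaches 2098-09-30 (last day of September, 30 days).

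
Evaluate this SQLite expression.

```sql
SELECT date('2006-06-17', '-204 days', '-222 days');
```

2005-04-17

Applying '-204 days' to 2006-06-17: counting 204 days back gives 2005-11-25.
Applying '-222 days' to 2005-11-25: counting 222 days back gives 2005-04-17.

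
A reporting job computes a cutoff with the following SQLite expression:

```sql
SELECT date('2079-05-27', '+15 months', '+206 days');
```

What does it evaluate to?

2081-03-21

Adding +15 months to 2079-05-27 gives 2080-08-27.
Applying '+206 days' to 2080-08-27: counting 206 days forward gives 2081-03-21.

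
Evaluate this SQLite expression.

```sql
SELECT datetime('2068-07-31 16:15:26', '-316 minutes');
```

316 minutes = 5h 16m; -316 minutes from 2068-07-31 16:15:26 is 2068-07-31 10:59:26.

2068-07-31 10:59:26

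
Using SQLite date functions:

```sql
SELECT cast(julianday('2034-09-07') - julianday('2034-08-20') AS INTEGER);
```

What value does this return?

11 days remain in August 2034 after the 20th (31 − 20).
Then 7 days into September 2034.
Total: 11 + 7 = 18.

18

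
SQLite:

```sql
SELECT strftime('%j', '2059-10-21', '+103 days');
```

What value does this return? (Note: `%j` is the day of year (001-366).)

032

First apply '+103 days': 2059-10-21 → 2060-02-01.
Day-of-year for 2060-02-01: days since 2060-01-01 inclusive = 32, zero-padded to 032.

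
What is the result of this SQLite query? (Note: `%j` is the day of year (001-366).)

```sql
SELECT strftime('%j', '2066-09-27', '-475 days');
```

First apply '-475 days': 2066-09-27 → 2065-06-09.
Day-of-year for 2065-06-09: days since 2065-01-01 inclusive = 160, zero-padded to 160.

160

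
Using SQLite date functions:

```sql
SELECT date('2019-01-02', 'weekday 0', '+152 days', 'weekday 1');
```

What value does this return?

`weekday 0` advances to the next Sunday; 2019-01-02 is a Wednesday, so it moves forward to 2019-01-06.
Applying '+152 days' to 2019-01-06: counting 152 days forward gives 2019-06-07.
`weekday 1` advances to the next Monday; 2019-06-07 is a Friday, so it moves forward to 2019-06-10.

2019-06-10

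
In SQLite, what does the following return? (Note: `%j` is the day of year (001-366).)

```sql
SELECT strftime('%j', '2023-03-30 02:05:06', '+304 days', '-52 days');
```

First apply '+304 days', '-52 days': 2023-03-30 02:05:06 → 2023-12-07 02:05:06.
Day-of-year for 2023-12-07: days since 2023-01-01 inclusive = 341, zero-padded to 341.

341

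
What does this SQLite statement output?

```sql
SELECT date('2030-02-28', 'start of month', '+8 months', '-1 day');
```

`start of month` rewinds 2030-02-28 to 2030-02-01.
Adding +8 months to 2030-02-01 gives 2030-10-01.
Going back 1 day from 2030-10-01 reaches 2030-09-30 (last day of September, 30 days).

2030-09-30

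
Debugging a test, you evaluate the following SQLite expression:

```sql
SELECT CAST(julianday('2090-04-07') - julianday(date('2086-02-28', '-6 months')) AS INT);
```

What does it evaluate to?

Adding -6 months to 2086-02-28 gives 2085-08-28.
3 days remain in August 2085 after the 28th (31 − 28).
Full months from September 2085 through March 2090 contribute their day counts.
Then 7 days into April 2090.
Total: 3 + 30 + 31 + 30 + 31 + 31 + 28 + 31 + 30 + 31 + 30 + 31 + 31 + 30 + 31 + 30 + 31 + 31 + 28 + 31 + 30 + 31 + 30 + 31 + 31 + 30 + 31 + 30 + 31 + 31 + 29 + 31 + 30 + 31 + 30 + 31 + 31 + 30 + 31 + 30 + 31 + 31 + 28 + 31 + 30 + 31 + 30 + 31 + 31 + 30 + 31 + 30 + 31 + 31 + 28 + 31 + 7 = 1683.

1683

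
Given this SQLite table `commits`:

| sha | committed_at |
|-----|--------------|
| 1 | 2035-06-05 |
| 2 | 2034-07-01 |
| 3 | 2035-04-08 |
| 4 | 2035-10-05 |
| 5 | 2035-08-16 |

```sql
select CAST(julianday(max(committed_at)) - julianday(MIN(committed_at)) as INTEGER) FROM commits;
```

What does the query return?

461

MIN = 2034-07-01, MAX = 2035-10-05.
30 days remain in July 2034 after the 1st (31 − 1).
Full months from August 2034 through September 2035 contribute their day counts.
Then 5 days into October 2035.
Total: 30 + 31 + 30 + 31 + 30 + 31 + 31 + 28 + 31 + 30 + 31 + 30 + 31 + 31 + 30 + 5 = 461.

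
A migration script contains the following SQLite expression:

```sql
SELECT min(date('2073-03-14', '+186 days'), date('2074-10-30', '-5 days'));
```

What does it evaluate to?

2073-09-16

date('2073-03-14', '+186 days') → 2073-09-16.
date('2074-10-30', '-5 days') → 2074-10-25.
Earlier of the two is 2073-09-16.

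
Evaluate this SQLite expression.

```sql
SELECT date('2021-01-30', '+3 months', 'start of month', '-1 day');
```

Adding +3 months to 2021-01-30 gives 2021-04-30.
`start of month` rewinds 2021-04-30 to 2021-04-01.
Going back 1 day from 2021-04-01 reaches 2021-03-31 (last day of March, 31 days).

2021-03-31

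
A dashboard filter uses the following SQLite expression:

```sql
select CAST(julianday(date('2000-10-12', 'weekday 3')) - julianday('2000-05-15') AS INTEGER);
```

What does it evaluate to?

156

`weekday 3` advances to the next Wednesday; 2000-10-12 is a Thursday, so it moves forward to 2000-10-18.
16 days remain in May 2000 after the 15th (31 − 15).
June 2000: 30 days.
July 2000: 31 days.
August 2000: 31 days.
September 2000: 30 days.
Then 18 days into October 2000.
Total: 16 + 30 + 31 + 31 + 30 + 18 = 156.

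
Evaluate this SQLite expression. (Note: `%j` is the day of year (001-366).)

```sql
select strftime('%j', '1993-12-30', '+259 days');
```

258

First apply '+259 days': 1993-12-30 → 1994-09-15.
Day-of-year for 1994-09-15: days since 1994-01-01 inclusive = 258, zero-padded to 258.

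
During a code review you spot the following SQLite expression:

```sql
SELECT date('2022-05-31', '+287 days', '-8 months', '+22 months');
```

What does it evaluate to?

2024-05-14

Applying '+287 days' to 2022-05-31: counting 287 days forward gives 2023-03-14.
Adding -8 months to 2023-03-14 gives 2022-07-14.
Adding +22 months to 2022-07-14 gives 2024-05-14.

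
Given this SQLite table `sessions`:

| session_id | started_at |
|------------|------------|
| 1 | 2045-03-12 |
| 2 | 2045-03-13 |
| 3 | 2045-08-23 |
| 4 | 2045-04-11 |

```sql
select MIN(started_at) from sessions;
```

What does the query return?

2045-03-12

MIN over {2045-03-12, 2045-03-13, 2045-04-11, 2045-08-23}.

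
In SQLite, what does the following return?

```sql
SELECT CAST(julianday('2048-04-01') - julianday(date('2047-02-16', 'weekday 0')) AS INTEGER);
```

`weekday 0` advances to the next Sunday; 2047-02-16 is a Saturday, so it moves forward to 2047-02-17.
11 days remain in February 2047 after the 17th (28 − 17).
Full months from March 2047 through March 2048 contribute their day counts.
Then 1 day into April 2048.
Total: 11 + 31 + 30 + 31 + 30 + 31 + 31 + 30 + 31 + 30 + 31 + 31 + 29 + 31 + 1 = 409.

409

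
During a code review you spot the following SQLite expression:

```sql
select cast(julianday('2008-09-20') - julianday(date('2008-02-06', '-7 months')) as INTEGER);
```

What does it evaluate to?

Adding -7 months to 2008-02-06 gives 2007-07-06.
25 days remain in July 2007 after the 6th (31 − 6).
Full months from August 2007 through August 2008 contribute their day counts.
Then 20 days into September 2008.
Total: 25 + 31 + 30 + 31 + 30 + 31 + 31 + 29 + 31 + 30 + 31 + 30 + 31 + 31 + 20 = 442.

442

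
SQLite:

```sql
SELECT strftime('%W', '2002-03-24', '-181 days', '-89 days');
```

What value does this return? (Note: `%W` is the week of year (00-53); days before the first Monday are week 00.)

26

First apply '-181 days', '-89 days': 2002-03-24 → 2001-06-27.
2001-06-27 is a Wednesday. SQLite's %W counts Mondays since the year started; the result is 26.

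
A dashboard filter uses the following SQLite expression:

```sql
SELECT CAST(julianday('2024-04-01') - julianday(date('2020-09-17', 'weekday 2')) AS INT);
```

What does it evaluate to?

1287

`weekday 2` advances to the next Tuesday; 2020-09-17 is a Thursday, so it moves forward to 2020-09-22.
8 days remain in September 2020 after the 22nd (30 − 22).
Full months from October 2020 through March 2024 contribute their day counts.
Then 1 day into April 2024.
Total: 8 + 31 + 30 + 31 + 31 + 28 + 31 + 30 + 31 + 30 + 31 + 31 + 30 + 31 + 30 + 31 + 31 + 28 + 31 + 30 + 31 + 30 + 31 + 31 + 30 + 31 + 30 + 31 + 31 + 28 + 31 + 30 + 31 + 30 + 31 + 31 + 30 + 31 + 30 + 31 + 31 + 29 + 31 + 1 = 1287.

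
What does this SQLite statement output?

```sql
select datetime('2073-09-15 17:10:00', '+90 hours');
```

+90 hours from 2073-09-15 17:10:00 is 2073-09-19 11:10:00 (crosses midnight).

2073-09-19 11:10:00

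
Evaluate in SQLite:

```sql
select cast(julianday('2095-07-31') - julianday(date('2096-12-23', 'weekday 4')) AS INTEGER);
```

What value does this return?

`weekday 4` advances to the next Thursday; 2096-12-23 is a Sunday, so it moves forward to 2096-12-27.
0 days remain in July 2095 after the 31st (31 − 31).
Full months from August 2095 through November 2096 contribute their day counts.
Then 27 days into December 2096.
Total: 0 + 31 + 30 + 31 + 30 + 31 + 31 + 29 + 31 + 30 + 31 + 30 + 31 + 31 + 30 + 31 + 30 + 27 = 515.
The subtraction is earlier − later, so the result is −515 → -515.

-515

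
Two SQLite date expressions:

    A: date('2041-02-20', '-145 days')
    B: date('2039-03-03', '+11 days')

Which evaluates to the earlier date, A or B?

A = 2040-09-28.
B = 2039-03-14.
B is earlier.

B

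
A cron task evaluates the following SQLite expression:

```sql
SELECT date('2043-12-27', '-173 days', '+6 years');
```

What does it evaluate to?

Applying '-173 days' to 2043-12-27: counting 173 days back gives 2043-07-07.
Adding +6 years to 2043-07-07 gives 2049-07-07.

2049-07-07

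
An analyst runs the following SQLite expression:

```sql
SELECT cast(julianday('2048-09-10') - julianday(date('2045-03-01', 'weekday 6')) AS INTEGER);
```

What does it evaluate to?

`weekday 6` advances to the next Saturday; 2045-03-01 is a Wednesday, so it moves forward to 2045-03-04.
27 days remain in March 2045 after the 4th (31 − 4).
Full months from April 2045 through August 2048 contribute their day counts.
Then 10 days into September 2048.
Total: 27 + 30 + 31 + 30 + 31 + 31 + 30 + 31 + 30 + 31 + 31 + 28 + 31 + 30 + 31 + 30 + 31 + 31 + 30 + 31 + 30 + 31 + 31 + 28 + 31 + 30 + 31 + 30 + 31 + 31 + 30 + 31 + 30 + 31 + 31 + 29 + 31 + 30 + 31 + 30 + 31 + 31 + 10 = 1286.

1286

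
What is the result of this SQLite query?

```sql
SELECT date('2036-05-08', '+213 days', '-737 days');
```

2034-12-01

Applying '+213 days' to 2036-05-08: counting 213 days forward gives 2036-12-07.
Applying '-737 days' to 2036-12-07: counting 737 days back gives 2034-12-01.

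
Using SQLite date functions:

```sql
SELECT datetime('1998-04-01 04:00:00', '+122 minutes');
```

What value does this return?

1998-04-01 06:02:00

122 minutes = 2h 2m; +122 minutes from 1998-04-01 04:00:00 is 1998-04-01 06:02:00.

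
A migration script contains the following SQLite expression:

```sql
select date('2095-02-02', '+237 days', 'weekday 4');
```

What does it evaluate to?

2095-09-29

Applying '+237 days' to 2095-02-02: counting 237 days forward gives 2095-09-27.
`weekday 4` advances to the next Thursday; 2095-09-27 is a Tuesday, so it moves forward to 2095-09-29.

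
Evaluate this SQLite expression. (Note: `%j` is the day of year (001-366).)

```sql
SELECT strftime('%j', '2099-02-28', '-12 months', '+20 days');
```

First apply '-12 months', '+20 days': 2099-02-28 → 2098-03-20.
Day-of-year for 2098-03-20: days since 2098-01-01 inclusive = 79, zero-padded to 079.

079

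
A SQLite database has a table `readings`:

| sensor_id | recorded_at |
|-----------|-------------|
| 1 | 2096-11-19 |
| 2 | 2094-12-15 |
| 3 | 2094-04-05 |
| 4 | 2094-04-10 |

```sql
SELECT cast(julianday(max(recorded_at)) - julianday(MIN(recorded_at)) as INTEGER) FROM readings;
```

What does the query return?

MIN = 2094-04-05, MAX = 2096-11-19.
25 days remain in April 2094 after the 5th (30 − 5).
Full months from May 2094 through October 2096 contribute their day counts.
Then 19 days into November 2096.
Total: 25 + 31 + 30 + 31 + 31 + 30 + 31 + 30 + 31 + 31 + 28 + 31 + 30 + 31 + 30 + 31 + 31 + 30 + 31 + 30 + 31 + 31 + 29 + 31 + 30 + 31 + 30 + 31 + 31 + 30 + 31 + 19 = 959.

959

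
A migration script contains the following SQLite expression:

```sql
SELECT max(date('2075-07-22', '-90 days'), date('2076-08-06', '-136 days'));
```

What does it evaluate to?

2076-03-23

date('2075-07-22', '-90 days') → 2075-04-23.
date('2076-08-06', '-136 days') → 2076-03-23.
Later of the two is 2076-03-23.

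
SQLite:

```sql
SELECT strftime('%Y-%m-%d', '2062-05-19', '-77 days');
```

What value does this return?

First apply '-77 days': 2062-05-19 → 2062-03-03.
`%Y-%m-%d` extracts the ISO date: 2062-03-03.

2062-03-03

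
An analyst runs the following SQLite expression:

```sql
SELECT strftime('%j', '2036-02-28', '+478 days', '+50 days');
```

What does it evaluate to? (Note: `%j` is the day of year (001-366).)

221

First apply '+478 days', '+50 days': 2036-02-28 → 2037-08-09.
Day-of-year for 2037-08-09: days since 2037-01-01 inclusive = 221, zero-padded to 221.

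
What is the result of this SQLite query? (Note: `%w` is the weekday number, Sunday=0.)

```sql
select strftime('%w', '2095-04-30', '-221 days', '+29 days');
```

First apply '-221 days', '+29 days': 2095-04-30 → 2094-10-20.
2094-10-20 is a Wednesday; with Sunday=0 that is 3.

3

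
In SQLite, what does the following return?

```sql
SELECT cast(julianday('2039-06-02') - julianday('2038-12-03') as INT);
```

181

28 days remain in December 2038 after the 3rd (31 − 3).
January 2039: 31 days.
February 2039: 28 days.
March 2039: 31 days.
April 2039: 30 days.
May 2039: 31 days.
Then 2 days into June 2039.
Total: 28 + 31 + 28 + 31 + 30 + 31 + 2 = 181.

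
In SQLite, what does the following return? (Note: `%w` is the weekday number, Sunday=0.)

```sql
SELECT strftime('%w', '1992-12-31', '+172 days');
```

1

First apply '+172 days': 1992-12-31 → 1993-06-21.
1993-06-21 is a Monday; with Sunday=0 that is 1.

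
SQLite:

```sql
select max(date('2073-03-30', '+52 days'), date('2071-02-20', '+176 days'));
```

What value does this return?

date('2073-03-30', '+52 days') → 2073-05-21.
date('2071-02-20', '+176 days') → 2071-08-15.
Later of the two is 2073-05-21.

2073-05-21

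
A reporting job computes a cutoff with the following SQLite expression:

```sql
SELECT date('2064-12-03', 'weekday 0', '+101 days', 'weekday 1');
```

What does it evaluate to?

2065-03-23

`weekday 0` advances to the next Sunday; 2064-12-03 is a Wednesday, so it moves forward to 2064-12-07.
Applying '+101 days' to 2064-12-07: counting 101 days forward gives 2065-03-18.
`weekday 1` advances to the next Monday; 2065-03-18 is a Wednesday, so it moves forward to 2065-03-23.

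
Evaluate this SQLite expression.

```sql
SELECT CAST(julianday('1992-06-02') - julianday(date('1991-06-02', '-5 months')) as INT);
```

Adding -5 months to 1991-06-02 gives 1991-01-02.
29 days remain in January 1991 after the 2nd (31 − 2).
Full months from February 1991 through May 1992 contribute their day counts.
Then 2 days into June 1992.
Total: 29 + 28 + 31 + 30 + 31 + 30 + 31 + 31 + 30 + 31 + 30 + 31 + 31 + 29 + 31 + 30 + 31 + 2 = 517.

517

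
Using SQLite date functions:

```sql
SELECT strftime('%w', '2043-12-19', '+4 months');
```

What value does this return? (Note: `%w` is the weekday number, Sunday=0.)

First apply '+4 months': 2043-12-19 → 2044-04-19.
2044-04-19 is a Tuesday; with Sunday=0 that is 2.

2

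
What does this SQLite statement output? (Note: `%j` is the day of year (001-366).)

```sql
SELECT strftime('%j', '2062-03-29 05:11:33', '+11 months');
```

060

First apply '+11 months': 2062-03-29 05:11:33 → 2063-03-01 05:11:33.
Day-of-year for 2063-03-01: days since 2063-01-01 inclusive = 60, zero-padded to 060.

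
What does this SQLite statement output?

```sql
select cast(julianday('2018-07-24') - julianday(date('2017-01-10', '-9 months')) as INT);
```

Adding -9 months to 2017-01-10 gives 2016-04-10.
20 days remain in April 2016 after the 10th (30 − 10).
Full months from May 2016 through June 2018 contribute their day counts.
Then 24 days into July 2018.
Total: 20 + 31 + 30 + 31 + 31 + 30 + 31 + 30 + 31 + 31 + 28 + 31 + 30 + 31 + 30 + 31 + 31 + 30 + 31 + 30 + 31 + 31 + 28 + 31 + 30 + 31 + 30 + 24 = 835.

835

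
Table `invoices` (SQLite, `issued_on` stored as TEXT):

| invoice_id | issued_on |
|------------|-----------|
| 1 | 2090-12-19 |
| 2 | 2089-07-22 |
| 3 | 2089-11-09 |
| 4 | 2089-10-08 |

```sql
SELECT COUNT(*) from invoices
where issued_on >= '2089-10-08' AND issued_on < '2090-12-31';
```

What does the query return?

3

Rows in [2089-10-08, 2090-12-31): 2090-12-19, 2089-11-09, 2089-10-08 → 3 rows.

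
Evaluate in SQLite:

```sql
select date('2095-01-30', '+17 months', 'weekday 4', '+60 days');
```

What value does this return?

Adding +17 months to 2095-01-30 gives 2096-06-30.
`weekday 4` advances to the next Thursday; 2096-06-30 is a Saturday, so it moves forward to 2096-07-05.
Applying '+60 days' to 2096-07-05: counting 60 days forward gives 2096-09-03.

2096-09-03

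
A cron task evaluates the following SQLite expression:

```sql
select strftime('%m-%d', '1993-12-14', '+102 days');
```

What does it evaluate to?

03-26

First apply '+102 days': 1993-12-14 → 1994-03-26.
`%m-%d` extracts the month-day: 03-26.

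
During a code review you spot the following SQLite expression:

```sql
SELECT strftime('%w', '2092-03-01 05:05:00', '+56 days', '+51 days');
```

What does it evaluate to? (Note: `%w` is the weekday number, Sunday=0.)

First apply '+56 days', '+51 days': 2092-03-01 05:05:00 → 2092-06-16 05:05:00.
2092-06-16 is a Monday; with Sunday=0 that is 1.

1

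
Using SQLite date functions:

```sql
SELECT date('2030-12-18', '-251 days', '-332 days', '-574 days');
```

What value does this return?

2027-10-18

Applying '-251 days' to 2030-12-18: counting 251 days back gives 2030-04-11.
Applying '-332 days' to 2030-04-11: counting 332 days back gives 2029-05-14.
Applying '-574 days' to 2029-05-14: counting 574 days back gives 2027-10-18.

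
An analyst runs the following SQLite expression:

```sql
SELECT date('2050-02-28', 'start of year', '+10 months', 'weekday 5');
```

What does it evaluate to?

`start of year` rewinds 2050-02-28 to 2050-01-01.
Adding +10 months to 2050-01-01 gives 2050-11-01.
`weekday 5` advances to the next Friday; 2050-11-01 is a Tuesday, so it moves forward to 2050-11-04.

2050-11-04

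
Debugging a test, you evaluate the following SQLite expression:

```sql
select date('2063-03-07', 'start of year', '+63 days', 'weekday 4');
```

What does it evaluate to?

`start of year` rewinds 2063-03-07 to 2063-01-01.
Applying '+63 days' to 2063-01-01: counting 63 days forward gives 2063-03-05.
`weekday 4` advances to the next Thursday; 2063-03-05 is a Monday, so it moves forward to 2063-03-08.

2063-03-08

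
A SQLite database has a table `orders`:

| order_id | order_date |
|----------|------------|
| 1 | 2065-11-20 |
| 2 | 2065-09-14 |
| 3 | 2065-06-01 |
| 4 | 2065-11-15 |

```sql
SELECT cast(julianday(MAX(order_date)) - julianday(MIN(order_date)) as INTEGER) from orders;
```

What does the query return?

172

MIN = 2065-06-01, MAX = 2065-11-20.
29 days remain in June 2065 after the 1st (30 − 1).
July 2065: 31 days.
August 2065: 31 days.
September 2065: 30 days.
October 2065: 31 days.
Then 20 days into November 2065.
Total: 29 + 31 + 31 + 30 + 31 + 20 = 172.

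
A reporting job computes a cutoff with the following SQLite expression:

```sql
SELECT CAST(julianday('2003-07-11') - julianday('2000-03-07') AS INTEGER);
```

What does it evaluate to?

1221

24 days remain in March 2000 after the 7th (31 − 7).
Full months from April 2000 through June 2003 contribute their day counts.
Then 11 days into July 2003.
Total: 24 + 30 + 31 + 30 + 31 + 31 + 30 + 31 + 30 + 31 + 31 + 28 + 31 + 30 + 31 + 30 + 31 + 31 + 30 + 31 + 30 + 31 + 31 + 28 + 31 + 30 + 31 + 30 + 31 + 31 + 30 + 31 + 30 + 31 + 31 + 28 + 31 + 30 + 31 + 30 + 11 = 1221.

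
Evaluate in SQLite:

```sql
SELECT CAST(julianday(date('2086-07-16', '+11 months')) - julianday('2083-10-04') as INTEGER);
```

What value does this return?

1351

Adding +11 months to 2086-07-16 gives 2087-06-16.
27 days remain in October 2083 after the 4th (31 − 4).
Full months from November 2083 through May 2087 contribute their day counts.
Then 16 days into June 2087.
Total: 27 + 30 + 31 + 31 + 29 + 31 + 30 + 31 + 30 + 31 + 31 + 30 + 31 + 30 + 31 + 31 + 28 + 31 + 30 + 31 + 30 + 31 + 31 + 30 + 31 + 30 + 31 + 31 + 28 + 31 + 30 + 31 + 30 + 31 + 31 + 30 + 31 + 30 + 31 + 31 + 28 + 31 + 30 + 31 + 16 = 1351.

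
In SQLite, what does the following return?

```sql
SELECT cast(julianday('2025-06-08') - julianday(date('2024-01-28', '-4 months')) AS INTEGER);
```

Adding -4 months to 2024-01-28 gives 2023-09-28.
2 days remain in September 2023 after the 28th (30 − 28).
Full months from October 2023 through May 2025 contribute their day counts.
Then 8 days into June 2025.
Total: 2 + 31 + 30 + 31 + 31 + 29 + 31 + 30 + 31 + 30 + 31 + 31 + 30 + 31 + 30 + 31 + 31 + 28 + 31 + 30 + 31 + 8 = 619.

619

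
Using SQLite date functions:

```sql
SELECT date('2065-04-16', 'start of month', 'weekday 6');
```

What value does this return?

2065-04-04

`start of month` rewinds 2065-04-16 to 2065-04-01.
`weekday 6` advances to the next Saturday; 2065-04-01 is a Wednesday, so it moves forward to 2065-04-04.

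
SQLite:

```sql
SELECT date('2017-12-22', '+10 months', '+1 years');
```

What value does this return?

Adding +10 months to 2017-12-22 gives 2018-10-22.
Adding +1 year to 2018-10-22 gives 2019-10-22.

2019-10-22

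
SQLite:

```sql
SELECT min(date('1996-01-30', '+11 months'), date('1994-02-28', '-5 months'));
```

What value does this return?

date('1996-01-30', '+11 months') → 1996-12-30.
date('1994-02-28', '-5 months') → 1993-09-28.
Earlier of the two is 1993-09-28.

1993-09-28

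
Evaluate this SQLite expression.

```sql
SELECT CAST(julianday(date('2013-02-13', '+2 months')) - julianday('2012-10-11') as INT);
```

Adding +2 months to 2013-02-13 gives 2013-04-13.
20 days remain in October 2012 after the 11th (31 − 11).
November 2012: 30 days.
December 2012: 31 days.
January 2013: 31 days.
February 2013: 28 days.
March 2013: 31 days.
Then 13 days into April 2013.
Total: 20 + 30 + 31 + 31 + 28 + 31 + 13 = 184.

184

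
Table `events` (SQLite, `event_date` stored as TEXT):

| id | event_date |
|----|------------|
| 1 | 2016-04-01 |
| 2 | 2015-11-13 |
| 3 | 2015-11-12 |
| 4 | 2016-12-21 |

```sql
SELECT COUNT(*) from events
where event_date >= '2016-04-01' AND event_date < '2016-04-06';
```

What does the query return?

Rows in [2016-04-01, 2016-04-06): 2016-04-01 → 1 row.

1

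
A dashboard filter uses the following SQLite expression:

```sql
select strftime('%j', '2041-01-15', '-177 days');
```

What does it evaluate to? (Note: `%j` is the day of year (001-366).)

204

First apply '-177 days': 2041-01-15 → 2040-07-22.
Day-of-year for 2040-07-22: days since 2040-01-01 inclusive = 204, zero-padded to 204.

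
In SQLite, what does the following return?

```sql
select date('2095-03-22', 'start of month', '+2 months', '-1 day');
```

2095-04-30

`start of month` rewinds 2095-03-22 to 2095-03-01.
Adding +2 months to 2095-03-01 gives 2095-05-01.
Going back 1 day from 2095-05-01 reaches 2095-04-30 (last day of April, 30 days).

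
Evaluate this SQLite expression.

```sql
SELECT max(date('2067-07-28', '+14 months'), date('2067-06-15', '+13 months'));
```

date('2067-07-28', '+14 months') → 2068-09-28.
date('2067-06-15', '+13 months') → 2068-07-15.
Later of the two is 2068-09-28.

2068-09-28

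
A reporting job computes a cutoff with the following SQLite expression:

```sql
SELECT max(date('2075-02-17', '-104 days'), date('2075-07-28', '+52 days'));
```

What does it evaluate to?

2075-09-18

date('2075-02-17', '-104 days') → 2074-11-05.
date('2075-07-28', '+52 days') → 2075-09-18.
Later of the two is 2075-09-18.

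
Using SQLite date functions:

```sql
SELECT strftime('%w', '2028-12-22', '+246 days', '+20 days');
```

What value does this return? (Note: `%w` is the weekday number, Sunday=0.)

First apply '+246 days', '+20 days': 2028-12-22 → 2029-09-14.
2029-09-14 is a Friday; with Sunday=0 that is 5.

5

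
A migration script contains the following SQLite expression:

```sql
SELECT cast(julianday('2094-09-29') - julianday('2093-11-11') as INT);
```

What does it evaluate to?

19 days remain in November 2093 after the 11th (30 − 11).
Full months from December 2093 through August 2094 contribute their day counts.
Then 29 days into September 2094.
Total: 19 + 31 + 31 + 28 + 31 + 30 + 31 + 30 + 31 + 31 + 29 = 322.

322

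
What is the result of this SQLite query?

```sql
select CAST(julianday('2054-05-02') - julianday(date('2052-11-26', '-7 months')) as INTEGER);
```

Adding -7 months to 2052-11-26 gives 2052-04-26.
4 days remain in April 2052 after the 26th (30 − 26).
Full months from May 2052 through April 2054 contribute their day counts.
Then 2 days into May 2054.
Total: 4 + 31 + 30 + 31 + 31 + 30 + 31 + 30 + 31 + 31 + 28 + 31 + 30 + 31 + 30 + 31 + 31 + 30 + 31 + 30 + 31 + 31 + 28 + 31 + 30 + 2 = 736.

736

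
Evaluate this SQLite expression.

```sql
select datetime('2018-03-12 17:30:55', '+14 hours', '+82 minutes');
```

2018-03-13 08:52:55

+14 hours from 2018-03-12 17:30:55 is 2018-03-13 07:30:55 (crosses midnight).
82 minutes = 1h 22m; +82 minutes from 2018-03-13 07:30:55 is 2018-03-13 08:52:55.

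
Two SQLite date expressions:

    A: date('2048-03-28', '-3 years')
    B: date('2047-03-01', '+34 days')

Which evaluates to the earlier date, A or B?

A

A = 2045-03-28.
B = 2047-04-04.
A is earlier.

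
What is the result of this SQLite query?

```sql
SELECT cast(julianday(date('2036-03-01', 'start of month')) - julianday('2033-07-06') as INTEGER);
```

969

`start of month` rewinds 2036-03-01 to 2036-03-01.
25 days remain in July 2033 after the 6th (31 − 6).
Full months from August 2033 through February 2036 contribute their day counts.
Then 1 day into March 2036.
Total: 25 + 31 + 30 + 31 + 30 + 31 + 31 + 28 + 31 + 30 + 31 + 30 + 31 + 31 + 30 + 31 + 30 + 31 + 31 + 28 + 31 + 30 + 31 + 30 + 31 + 31 + 30 + 31 + 30 + 31 + 31 + 29 + 1 = 969.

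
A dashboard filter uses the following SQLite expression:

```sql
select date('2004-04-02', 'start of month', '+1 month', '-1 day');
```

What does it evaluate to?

2004-04-30

`start of month` rewinds 2004-04-02 to 2004-04-01.
Adding +1 month to 2004-04-01 gives 2004-05-01.
Going back 1 day from 2004-05-01 reaches 2004-04-30 (last day of April, 30 days).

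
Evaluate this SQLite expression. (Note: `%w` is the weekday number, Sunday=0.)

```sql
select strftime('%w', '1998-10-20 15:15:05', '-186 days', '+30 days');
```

0

First apply '-186 days', '+30 days': 1998-10-20 15:15:05 → 1998-05-17 15:15:05.
1998-05-17 is a Sunday; with Sunday=0 that is 0.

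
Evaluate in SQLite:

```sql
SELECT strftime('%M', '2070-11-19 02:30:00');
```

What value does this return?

`%M` extracts the 2-digit minute: 30.

30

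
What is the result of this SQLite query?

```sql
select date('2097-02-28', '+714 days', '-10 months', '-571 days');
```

Applying '+714 days' to 2097-02-28: counting 714 days forward gives 2099-02-12.
Adding -10 months to 2099-02-12 gives 2098-04-12.
Applying '-571 days' to 2098-04-12: counting 571 days back gives 2096-09-18.

2096-09-18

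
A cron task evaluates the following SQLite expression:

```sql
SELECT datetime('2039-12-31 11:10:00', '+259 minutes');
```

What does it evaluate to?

259 minutes = 4h 19m; +259 minutes from 2039-12-31 11:10:00 is 2039-12-31 15:29:00.

2039-12-31 15:29:00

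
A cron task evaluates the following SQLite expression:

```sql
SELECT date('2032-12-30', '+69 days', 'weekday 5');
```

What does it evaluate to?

Applying '+69 days' to 2032-12-30: counting 69 days forward gives 2033-03-09.
`weekday 5` advances to the next Friday; 2033-03-09 is a Wednesday, so it moves forward to 2033-03-11.

2033-03-11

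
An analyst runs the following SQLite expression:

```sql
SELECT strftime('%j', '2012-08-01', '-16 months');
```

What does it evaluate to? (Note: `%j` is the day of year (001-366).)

091

First apply '-16 months': 2012-08-01 → 2011-04-01.
Day-of-year for 2011-04-01: days since 2011-01-01 inclusive = 91, zero-padded to 091.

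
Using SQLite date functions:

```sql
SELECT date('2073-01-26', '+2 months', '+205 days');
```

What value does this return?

Adding +2 months to 2073-01-26 gives 2073-03-26.
Applying '+205 days' to 2073-03-26: counting 205 days forward gives 2073-10-17.

2073-10-17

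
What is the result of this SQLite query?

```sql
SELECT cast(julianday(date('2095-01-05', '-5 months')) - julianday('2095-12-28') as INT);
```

-510

Adding -5 months to 2095-01-05 gives 2094-08-05.
26 days remain in August 2094 after the 5th (31 − 5).
Full months from September 2094 through November 2095 contribute their day counts.
Then 28 days into December 2095.
Total: 26 + 30 + 31 + 30 + 31 + 31 + 28 + 31 + 30 + 31 + 30 + 31 + 31 + 30 + 31 + 30 + 28 = 510.
The subtraction is earlier − later, so the result is −510 → -510.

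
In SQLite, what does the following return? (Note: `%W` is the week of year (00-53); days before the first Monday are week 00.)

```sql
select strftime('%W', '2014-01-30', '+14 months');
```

13

First apply '+14 months': 2014-01-30 → 2015-03-30.
2015-03-30 is a Monday. SQLite's %W counts Mondays since the year started; the result is 13.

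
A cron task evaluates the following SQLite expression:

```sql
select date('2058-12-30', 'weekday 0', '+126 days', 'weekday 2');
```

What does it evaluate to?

2059-05-13

`weekday 0` advances to the next Sunday; 2058-12-30 is a Monday, so it moves forward to 2059-01-05.
Applying '+126 days' to 2059-01-05: counting 126 days forward gives 2059-05-11.
`weekday 2` advances to the next Tuesday; 2059-05-11 is a Sunday, so it moves forward to 2059-05-13.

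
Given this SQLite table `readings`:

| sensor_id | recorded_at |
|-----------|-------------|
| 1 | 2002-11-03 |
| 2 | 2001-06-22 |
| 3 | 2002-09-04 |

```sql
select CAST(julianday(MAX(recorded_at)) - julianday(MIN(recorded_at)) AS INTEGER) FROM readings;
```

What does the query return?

MIN = 2001-06-22, MAX = 2002-11-03.
8 days remain in June 2001 after the 22nd (30 − 22).
Full months from July 2001 through October 2002 contribute their day counts.
Then 3 days into November 2002.
Total: 8 + 31 + 31 + 30 + 31 + 30 + 31 + 31 + 28 + 31 + 30 + 31 + 30 + 31 + 31 + 30 + 31 + 3 = 499.

499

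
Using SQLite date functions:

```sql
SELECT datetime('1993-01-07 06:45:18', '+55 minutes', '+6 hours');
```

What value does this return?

1993-01-07 13:40:18

+55 minutes from 1993-01-07 06:45:18 is 1993-01-07 07:40:18.
+6 hours from 1993-01-07 07:40:18 is 1993-01-07 13:40:18.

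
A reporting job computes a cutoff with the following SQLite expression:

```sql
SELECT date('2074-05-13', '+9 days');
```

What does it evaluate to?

Advancing 9 more days within May lands on 2074-05-22.

2074-05-22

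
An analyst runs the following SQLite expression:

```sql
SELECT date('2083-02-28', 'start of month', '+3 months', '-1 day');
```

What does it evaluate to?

`start of month` rewinds 2083-02-28 to 2083-02-01.
Adding +3 months to 2083-02-01 gives 2083-05-01.
Going back 1 day from 2083-05-01 reaches 2083-04-30 (last day of April, 30 days).

2083-04-30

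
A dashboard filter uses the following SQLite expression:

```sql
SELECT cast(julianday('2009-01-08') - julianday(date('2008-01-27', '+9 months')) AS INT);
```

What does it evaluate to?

Adding +9 months to 2008-01-27 gives 2008-10-27.
4 days remain in October 2008 after the 27th (31 − 27).
November 2008: 30 days.
December 2008: 31 days.
Then 8 days into January 2009.
Total: 4 + 30 + 31 + 8 = 73.

73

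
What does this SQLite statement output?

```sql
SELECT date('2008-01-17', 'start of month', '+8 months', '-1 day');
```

`start of month` rewinds 2008-01-17 to 2008-01-01.
Adding +8 months to 2008-01-01 gives 2008-09-01.
Going back 1 day from 2008-09-01 reaches 2008-08-31 (last day of August, 31 days).

2008-08-31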